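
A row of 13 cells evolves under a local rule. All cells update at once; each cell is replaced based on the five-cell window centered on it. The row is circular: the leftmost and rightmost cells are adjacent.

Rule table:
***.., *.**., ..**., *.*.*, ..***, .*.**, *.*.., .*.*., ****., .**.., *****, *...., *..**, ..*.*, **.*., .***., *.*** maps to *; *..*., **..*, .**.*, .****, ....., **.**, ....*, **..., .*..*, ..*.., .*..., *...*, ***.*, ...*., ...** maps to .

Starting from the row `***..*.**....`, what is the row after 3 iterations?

iteration 1: ***..****.*..
iteration 2: ***.**.*.**.*
iteration 3: .*..*.****..*

.*..*.****..*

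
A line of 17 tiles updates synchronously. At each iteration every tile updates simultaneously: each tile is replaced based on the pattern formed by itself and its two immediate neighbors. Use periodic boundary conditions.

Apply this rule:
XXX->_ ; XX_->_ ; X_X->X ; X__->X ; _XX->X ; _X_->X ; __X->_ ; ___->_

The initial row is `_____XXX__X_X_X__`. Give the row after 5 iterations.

_____X__X_XXXXXX_
_____XX_XXX_____X
X____X_XX__X____X
_X___XXX_X_XX___X
XXX__X__XXXX_X__X

XXX__X__XXXX_X__X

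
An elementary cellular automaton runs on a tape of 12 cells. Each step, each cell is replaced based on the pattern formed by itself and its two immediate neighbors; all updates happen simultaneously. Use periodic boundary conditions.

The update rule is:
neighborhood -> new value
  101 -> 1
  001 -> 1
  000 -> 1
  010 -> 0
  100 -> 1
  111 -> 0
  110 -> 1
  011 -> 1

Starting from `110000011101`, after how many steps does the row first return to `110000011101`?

011111110111
110000011101

2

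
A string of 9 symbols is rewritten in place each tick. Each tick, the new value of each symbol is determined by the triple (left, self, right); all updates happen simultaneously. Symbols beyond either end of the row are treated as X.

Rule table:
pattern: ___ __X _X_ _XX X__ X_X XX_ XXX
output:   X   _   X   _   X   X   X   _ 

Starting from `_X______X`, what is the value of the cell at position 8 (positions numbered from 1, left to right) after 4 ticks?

_

XXXXXXX__
______XX_
XXXXX__XX
____XX___
position 8 holds _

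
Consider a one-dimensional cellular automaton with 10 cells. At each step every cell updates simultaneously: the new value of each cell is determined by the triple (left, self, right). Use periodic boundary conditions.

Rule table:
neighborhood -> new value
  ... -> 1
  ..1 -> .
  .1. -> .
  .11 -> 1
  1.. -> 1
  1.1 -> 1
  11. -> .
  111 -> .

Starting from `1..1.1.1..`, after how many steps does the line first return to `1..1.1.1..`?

.1..1.1.1.
..1..1.1.1
1..1..1.1.
.1..1..1.1
1.1..1..1.
.1.1..1..1
1.1.1..1..
.1.1.1..1.
..1.1.1..1
1..1.1.1..

10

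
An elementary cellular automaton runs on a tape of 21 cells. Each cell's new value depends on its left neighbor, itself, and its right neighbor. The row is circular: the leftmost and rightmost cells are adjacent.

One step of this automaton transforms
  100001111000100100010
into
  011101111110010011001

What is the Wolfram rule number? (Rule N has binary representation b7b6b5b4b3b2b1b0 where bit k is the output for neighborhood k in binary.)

249

position 6: 111 → 1  (bit 7 = 1)
position 8: 110 → 1  (bit 6 = 1)
position 20: 101 → 1  (bit 5 = 1)
position 1: 100 → 1  (bit 4 = 1)
position 5: 011 → 1  (bit 3 = 1)
position 0: 010 → 0  (bit 2 = 0)
position 4: 001 → 0  (bit 1 = 0)
position 2: 000 → 1  (bit 0 = 1)
bits b7..b0 = 11111001 = 249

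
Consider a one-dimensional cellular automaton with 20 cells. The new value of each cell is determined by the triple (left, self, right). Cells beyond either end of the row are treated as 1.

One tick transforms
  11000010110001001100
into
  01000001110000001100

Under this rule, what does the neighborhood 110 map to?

At position 1 the neighborhood is 110; the next row has 1 there.

1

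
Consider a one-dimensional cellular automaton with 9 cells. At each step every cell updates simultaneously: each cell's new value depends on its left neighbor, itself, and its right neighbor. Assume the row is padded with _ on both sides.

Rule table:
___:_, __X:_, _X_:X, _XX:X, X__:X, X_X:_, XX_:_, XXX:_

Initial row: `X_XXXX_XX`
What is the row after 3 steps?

X_X_X__X_

X_X____X_
X_XX___XX
X_X_X__X_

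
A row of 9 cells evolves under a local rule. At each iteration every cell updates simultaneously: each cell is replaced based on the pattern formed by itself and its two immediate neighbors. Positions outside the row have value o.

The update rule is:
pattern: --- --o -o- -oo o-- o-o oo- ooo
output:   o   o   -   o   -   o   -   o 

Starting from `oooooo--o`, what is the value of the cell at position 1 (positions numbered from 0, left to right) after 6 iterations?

-

iteration 1: ooooo--oo
iteration 2: oooo--ooo
iteration 3: ooo--oooo
iteration 4: oo--ooooo
iteration 5: o--oooooo
iteration 6: --ooooooo
position 1 holds -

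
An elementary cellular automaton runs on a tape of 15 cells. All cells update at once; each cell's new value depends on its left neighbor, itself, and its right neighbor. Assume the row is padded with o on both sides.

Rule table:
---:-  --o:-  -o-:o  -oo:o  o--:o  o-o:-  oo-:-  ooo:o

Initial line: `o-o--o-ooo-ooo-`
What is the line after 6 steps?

o-o--o-o-o-o-o-

--oo-o-oo--oo--
o-o--o-o-o-o-o-
--oo-o-o-o-o-o-
o-o--o-o-o-o-o-  (repeats step 2; period 2)
step 6: o-o--o-o-o-o-o-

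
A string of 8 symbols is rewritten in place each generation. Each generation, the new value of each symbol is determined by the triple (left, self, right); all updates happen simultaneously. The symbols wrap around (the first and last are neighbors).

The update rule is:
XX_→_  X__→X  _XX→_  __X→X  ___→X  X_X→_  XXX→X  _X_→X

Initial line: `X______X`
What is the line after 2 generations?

X_XXXX_X

_XXXXXX_
X_XXXX_X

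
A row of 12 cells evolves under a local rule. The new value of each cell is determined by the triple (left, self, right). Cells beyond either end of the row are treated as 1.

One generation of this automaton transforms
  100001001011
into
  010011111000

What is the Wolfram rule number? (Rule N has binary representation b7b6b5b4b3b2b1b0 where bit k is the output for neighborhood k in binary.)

position 11: 111 → 0  (bit 7 = 0)
position 0: 110 → 0  (bit 6 = 0)
position 9: 101 → 0  (bit 5 = 0)
position 1: 100 → 1  (bit 4 = 1)
position 10: 011 → 0  (bit 3 = 0)
position 5: 010 → 1  (bit 2 = 1)
position 4: 001 → 1  (bit 1 = 1)
position 2: 000 → 0  (bit 0 = 0)
bits b7..b0 = 00010110 = 22

22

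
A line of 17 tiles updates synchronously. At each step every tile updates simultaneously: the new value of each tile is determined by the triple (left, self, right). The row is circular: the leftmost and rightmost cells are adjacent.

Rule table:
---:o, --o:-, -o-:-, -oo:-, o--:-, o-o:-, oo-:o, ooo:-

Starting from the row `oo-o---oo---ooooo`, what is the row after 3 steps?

-o---o--o-o------
---o--------ooooo
-o---oooooo-----o

-o---oooooo-----o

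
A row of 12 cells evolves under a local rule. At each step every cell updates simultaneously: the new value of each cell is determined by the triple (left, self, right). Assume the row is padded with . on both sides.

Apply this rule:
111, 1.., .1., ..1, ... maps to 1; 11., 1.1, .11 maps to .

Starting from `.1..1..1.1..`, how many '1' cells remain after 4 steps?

11111111.111
.111111...1.
1.1111.11111
1..11...111.
count of 1: 6

6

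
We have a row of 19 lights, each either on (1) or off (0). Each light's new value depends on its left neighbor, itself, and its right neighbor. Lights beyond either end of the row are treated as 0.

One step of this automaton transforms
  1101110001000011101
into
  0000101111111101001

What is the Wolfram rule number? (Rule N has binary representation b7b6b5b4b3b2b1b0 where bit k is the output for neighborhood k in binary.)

151

position 4: 111 → 1  (bit 7 = 1)
position 1: 110 → 0  (bit 6 = 0)
position 2: 101 → 0  (bit 5 = 0)
position 6: 100 → 1  (bit 4 = 1)
position 0: 011 → 0  (bit 3 = 0)
position 9: 010 → 1  (bit 2 = 1)
position 8: 001 → 1  (bit 1 = 1)
position 7: 000 → 1  (bit 0 = 1)
bits b7..b0 = 10010111 = 151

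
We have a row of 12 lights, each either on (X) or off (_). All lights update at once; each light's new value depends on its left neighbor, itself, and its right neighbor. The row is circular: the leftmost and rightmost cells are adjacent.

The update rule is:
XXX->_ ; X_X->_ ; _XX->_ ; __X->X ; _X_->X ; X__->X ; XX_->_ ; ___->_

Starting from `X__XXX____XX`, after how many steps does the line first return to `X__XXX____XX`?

5

_XX___X__X__
X__X_XXXXXX_
XXXX________
____X______X
X__XXX____XX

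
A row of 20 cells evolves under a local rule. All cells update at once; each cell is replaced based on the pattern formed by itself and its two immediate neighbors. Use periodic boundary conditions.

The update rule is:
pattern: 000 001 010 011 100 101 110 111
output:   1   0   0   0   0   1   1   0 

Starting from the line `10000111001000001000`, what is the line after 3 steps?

00001001001010010010

00110001000011100010
10010100011000101000
00001001001010010010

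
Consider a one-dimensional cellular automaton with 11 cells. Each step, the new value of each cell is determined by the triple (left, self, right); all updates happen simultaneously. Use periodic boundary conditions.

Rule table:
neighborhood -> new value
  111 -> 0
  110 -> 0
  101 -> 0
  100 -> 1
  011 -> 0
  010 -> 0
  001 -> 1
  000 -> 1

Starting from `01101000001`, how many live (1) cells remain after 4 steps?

6

00000111110
11111000001
00000111110  (repeats step 1; period 2)
step 4: 11111000001
count of 1: 6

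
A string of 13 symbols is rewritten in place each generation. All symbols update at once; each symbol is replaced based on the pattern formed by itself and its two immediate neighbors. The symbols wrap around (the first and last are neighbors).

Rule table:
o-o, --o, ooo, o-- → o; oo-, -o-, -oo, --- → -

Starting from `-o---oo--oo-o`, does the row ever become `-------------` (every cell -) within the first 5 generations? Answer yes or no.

o-o-o--oo--o-
-o-o-oo--oo-o
o-o-o--oo--o-  (repeats generation 1; period 2)
generation 5: o-o-o--oo--o-
generation 5 is o-o-o--oo--o-, still not uniform -

no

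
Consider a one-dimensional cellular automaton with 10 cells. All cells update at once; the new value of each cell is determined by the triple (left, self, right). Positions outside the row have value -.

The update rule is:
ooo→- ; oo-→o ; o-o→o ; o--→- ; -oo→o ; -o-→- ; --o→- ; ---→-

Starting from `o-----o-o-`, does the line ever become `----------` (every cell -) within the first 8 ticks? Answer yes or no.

yes

-------o--
----------
all cells are - at tick 2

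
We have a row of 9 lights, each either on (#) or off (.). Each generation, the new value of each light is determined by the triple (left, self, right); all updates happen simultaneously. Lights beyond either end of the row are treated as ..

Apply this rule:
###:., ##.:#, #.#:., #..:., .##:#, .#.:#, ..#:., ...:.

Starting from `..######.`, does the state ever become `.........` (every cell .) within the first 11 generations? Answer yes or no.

no

..#....#.
..#....#.  (fixed point — unchanged through generation 11)
generation 11 is ..#....#., still not uniform .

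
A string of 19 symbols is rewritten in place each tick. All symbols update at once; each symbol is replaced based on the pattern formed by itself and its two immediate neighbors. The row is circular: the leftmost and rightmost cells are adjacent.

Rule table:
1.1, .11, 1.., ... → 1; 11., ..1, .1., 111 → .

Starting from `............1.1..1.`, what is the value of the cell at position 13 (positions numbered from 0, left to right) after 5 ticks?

.

11111111111..1.1..1
...........1..1.1.1
1111111111..1..1.1.
1.........1..1..1.1
.11111111..1..1..11
position 13 holds .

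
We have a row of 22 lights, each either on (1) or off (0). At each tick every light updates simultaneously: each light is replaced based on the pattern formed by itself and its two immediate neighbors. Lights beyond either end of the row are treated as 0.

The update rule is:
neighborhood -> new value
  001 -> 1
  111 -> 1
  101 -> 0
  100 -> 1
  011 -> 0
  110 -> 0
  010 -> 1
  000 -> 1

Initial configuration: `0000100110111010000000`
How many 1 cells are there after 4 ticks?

1111111000010011111111
0111110111111101111110
1011100011111000111101
1001011101110111011001
count of 1: 14

14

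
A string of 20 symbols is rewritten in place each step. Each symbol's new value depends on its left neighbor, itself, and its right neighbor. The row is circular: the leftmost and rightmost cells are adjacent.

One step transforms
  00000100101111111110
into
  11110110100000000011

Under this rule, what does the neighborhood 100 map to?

1

At position 6 the neighborhood is 100; the next row has 1 there.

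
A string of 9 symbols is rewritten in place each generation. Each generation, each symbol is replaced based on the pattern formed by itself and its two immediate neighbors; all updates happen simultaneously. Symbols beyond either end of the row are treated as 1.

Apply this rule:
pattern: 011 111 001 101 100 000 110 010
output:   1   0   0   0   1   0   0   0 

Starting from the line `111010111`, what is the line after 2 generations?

000000100
100000010

100000010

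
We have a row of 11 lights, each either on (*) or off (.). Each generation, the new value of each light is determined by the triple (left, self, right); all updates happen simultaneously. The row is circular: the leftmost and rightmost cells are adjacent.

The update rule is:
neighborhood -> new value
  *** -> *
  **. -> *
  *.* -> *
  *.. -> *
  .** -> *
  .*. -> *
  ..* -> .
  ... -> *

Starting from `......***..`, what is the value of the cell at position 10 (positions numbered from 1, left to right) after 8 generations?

*****.*****
***********
***********  (fixed point — unchanged through generation 8)
position 10 holds *

*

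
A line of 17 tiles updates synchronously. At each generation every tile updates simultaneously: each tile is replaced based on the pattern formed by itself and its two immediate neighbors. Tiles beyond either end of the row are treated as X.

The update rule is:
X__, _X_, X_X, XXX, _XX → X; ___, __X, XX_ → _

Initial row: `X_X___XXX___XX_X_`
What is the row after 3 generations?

XX_XXXXXXX_XXXXXX

_XXX__XX_X__X_XXX
XXX_X_X_XXX_XXXXX
XX_XXXXXXX_XXXXXX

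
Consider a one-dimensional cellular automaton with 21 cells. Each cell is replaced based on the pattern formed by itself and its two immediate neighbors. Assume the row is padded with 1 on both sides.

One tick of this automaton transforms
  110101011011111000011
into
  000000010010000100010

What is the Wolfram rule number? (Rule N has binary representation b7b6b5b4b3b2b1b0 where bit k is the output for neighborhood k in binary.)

24

position 0: 111 → 0  (bit 7 = 0)
position 1: 110 → 0  (bit 6 = 0)
position 2: 101 → 0  (bit 5 = 0)
position 15: 100 → 1  (bit 4 = 1)
position 7: 011 → 1  (bit 3 = 1)
position 3: 010 → 0  (bit 2 = 0)
position 18: 001 → 0  (bit 1 = 0)
position 16: 000 → 0  (bit 0 = 0)
bits b7..b0 = 00011000 = 24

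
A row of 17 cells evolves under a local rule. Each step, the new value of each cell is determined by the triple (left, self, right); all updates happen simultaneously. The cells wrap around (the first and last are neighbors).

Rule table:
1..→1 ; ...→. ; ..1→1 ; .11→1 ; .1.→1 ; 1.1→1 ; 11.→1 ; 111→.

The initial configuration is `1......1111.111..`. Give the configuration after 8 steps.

11....11..111.111
.11..111111.111..
111111....111.11.
1....11..11.11111
11..111111111....
11111.......11..1
....11.....111111
1..1111...11....1

1..1111...11....1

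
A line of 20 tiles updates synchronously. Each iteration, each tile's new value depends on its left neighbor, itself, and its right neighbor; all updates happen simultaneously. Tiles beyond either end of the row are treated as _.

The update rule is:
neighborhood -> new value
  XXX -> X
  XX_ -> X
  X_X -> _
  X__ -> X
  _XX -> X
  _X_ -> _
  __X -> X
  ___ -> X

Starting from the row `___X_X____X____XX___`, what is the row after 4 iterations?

XXX___XXXX_XXXXXXXXX
XXXXXXXXXX_XXXXXXXXX
XXXXXXXXXX_XXXXXXXXX  (fixed point — unchanged through iteration 4)

XXXXXXXXXX_XXXXXXXXX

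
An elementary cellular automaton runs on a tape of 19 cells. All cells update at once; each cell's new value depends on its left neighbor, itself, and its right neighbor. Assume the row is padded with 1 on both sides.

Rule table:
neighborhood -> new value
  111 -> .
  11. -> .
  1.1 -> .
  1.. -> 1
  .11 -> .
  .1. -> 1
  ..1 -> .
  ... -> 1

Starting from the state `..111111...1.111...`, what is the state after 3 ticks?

.......111.....111.

1.......11.1....11.
.111111....1111....
.......111.....111.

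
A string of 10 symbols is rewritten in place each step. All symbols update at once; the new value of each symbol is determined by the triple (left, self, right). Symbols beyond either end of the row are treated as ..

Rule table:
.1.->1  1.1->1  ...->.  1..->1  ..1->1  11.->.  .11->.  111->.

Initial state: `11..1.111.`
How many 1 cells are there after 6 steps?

step 1: ..1111...1
step 2: .1....1.11
step 3: 111..111..
step 4: ...11...1.
step 5: ..1..1.111
step 6: .111111...
count of 1: 6

6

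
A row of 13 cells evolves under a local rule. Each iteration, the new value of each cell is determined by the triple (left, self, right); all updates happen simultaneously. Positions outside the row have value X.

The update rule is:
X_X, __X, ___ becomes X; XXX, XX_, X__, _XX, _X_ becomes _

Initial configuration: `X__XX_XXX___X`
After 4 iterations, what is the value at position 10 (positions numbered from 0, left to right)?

X

iteration 1: __X__X____XX_
iteration 2: _X__X__XXX__X
iteration 3: X__X__X____X_
iteration 4: __X__X__XXX_X
position 10 holds X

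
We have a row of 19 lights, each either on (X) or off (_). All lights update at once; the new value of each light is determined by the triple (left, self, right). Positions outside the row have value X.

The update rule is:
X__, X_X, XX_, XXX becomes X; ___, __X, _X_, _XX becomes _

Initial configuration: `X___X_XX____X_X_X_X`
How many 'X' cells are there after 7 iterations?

11

iteration 1: XX___X_XX____X_X_X_
iteration 2: XXX___X_XX____X_X_X
iteration 3: XXXX___X_XX____X_X_
iteration 4: XXXXX___X_XX____X_X
iteration 5: XXXXXX___X_XX____X_
iteration 6: XXXXXXX___X_XX____X
iteration 7: XXXXXXXX___X_XX____
count of X: 11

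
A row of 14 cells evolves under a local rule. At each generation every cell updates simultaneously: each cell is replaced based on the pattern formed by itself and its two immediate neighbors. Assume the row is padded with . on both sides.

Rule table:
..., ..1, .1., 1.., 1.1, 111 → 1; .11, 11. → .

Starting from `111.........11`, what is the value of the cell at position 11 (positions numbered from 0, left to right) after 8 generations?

generation 1: .1.111111111..
generation 2: 111.1111111.11
generation 3: .1.1.11111.1..
generation 4: 11111.111.1111
generation 5: .111.1.1.1.11.
generation 6: 1.1.1111111..1
generation 7: 1111.11111.111
generation 8: .11.1.111.1.1.
position 11 holds .

.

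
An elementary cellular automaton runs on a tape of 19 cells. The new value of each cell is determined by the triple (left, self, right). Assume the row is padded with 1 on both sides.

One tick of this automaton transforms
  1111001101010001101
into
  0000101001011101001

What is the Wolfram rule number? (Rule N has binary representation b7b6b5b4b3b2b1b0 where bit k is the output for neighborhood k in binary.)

29

position 0: 111 → 0  (bit 7 = 0)
position 3: 110 → 0  (bit 6 = 0)
position 8: 101 → 0  (bit 5 = 0)
position 4: 100 → 1  (bit 4 = 1)
position 6: 011 → 1  (bit 3 = 1)
position 9: 010 → 1  (bit 2 = 1)
position 5: 001 → 0  (bit 1 = 0)
position 13: 000 → 1  (bit 0 = 1)
bits b7..b0 = 00011101 = 29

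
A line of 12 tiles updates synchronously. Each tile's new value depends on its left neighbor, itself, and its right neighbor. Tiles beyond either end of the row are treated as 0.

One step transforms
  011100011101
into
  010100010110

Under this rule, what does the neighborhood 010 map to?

At position 11 the neighborhood is 010; the next row has 0 there.

0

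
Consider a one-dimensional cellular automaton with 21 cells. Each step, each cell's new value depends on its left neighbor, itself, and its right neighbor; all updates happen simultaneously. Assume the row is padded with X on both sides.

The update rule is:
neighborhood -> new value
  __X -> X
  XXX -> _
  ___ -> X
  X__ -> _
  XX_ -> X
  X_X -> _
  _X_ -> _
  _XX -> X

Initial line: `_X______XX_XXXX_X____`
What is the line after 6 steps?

_X__X_X__X________X__

___XXXXXXX_X__X___XXX
_XXX_____X___X__XXX__
_X_X_XXXX__XX__XX_X_X
_____X__X_XXX_XXX___X
_XXXX__X__X_X_X_X_XXX
_X__X_X__X________X__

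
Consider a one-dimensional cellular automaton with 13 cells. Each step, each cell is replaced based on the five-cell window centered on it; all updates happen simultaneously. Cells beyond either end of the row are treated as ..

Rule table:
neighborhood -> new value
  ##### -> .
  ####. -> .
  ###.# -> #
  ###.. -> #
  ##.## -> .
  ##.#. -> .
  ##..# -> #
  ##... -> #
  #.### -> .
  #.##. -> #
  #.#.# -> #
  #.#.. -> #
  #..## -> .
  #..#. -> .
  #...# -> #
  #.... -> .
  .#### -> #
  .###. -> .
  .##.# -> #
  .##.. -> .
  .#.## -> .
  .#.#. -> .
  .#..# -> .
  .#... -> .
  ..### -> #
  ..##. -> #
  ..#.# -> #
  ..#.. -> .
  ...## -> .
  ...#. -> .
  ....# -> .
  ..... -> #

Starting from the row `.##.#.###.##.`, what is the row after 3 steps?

step 1: .##.#...#.#.#
step 2: .##.#.#.#.#.#
step 3: .##.#.#.#.#.#

.##.#.#.#.#.#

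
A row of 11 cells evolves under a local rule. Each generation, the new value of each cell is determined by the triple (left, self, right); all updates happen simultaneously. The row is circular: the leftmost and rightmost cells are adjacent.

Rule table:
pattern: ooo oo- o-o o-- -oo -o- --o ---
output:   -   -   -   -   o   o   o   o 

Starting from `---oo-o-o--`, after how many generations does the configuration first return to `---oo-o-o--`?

generation 1: oooo--o-o-o
generation 2: -----oo-o-o
generation 3: -ooooo--o-o
generation 4: -o-----oo-o
generation 5: -o-ooooo--o
generation 6: -o-o-----oo
generation 7: -o-o-ooooo-
generation 8: oo-o-o-----
generation 9: o--o-o-oooo
generation 10: --oo-o-o---
generation 11: ooo--o-o-oo
generation 12: ----oo-o-o-
generation 13: ooooo--o-o-
generation 14: o-----oo-o-
generation 15: o-ooooo--o-
generation 16: o-o-----oo-
generation 17: o-o-ooooo--
generation 18: o-o-o-----o
generation 19: --o-o-ooooo
generation 20: -oo-o-o----
generation 21: oo--o-o-ooo
generation 22: ---oo-o-o--

22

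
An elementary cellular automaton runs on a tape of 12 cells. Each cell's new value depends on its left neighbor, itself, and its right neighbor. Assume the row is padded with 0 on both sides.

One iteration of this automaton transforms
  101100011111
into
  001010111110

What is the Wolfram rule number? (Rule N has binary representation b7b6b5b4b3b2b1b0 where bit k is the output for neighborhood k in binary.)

154

position 8: 111 → 1  (bit 7 = 1)
position 3: 110 → 0  (bit 6 = 0)
position 1: 101 → 0  (bit 5 = 0)
position 4: 100 → 1  (bit 4 = 1)
position 2: 011 → 1  (bit 3 = 1)
position 0: 010 → 0  (bit 2 = 0)
position 6: 001 → 1  (bit 1 = 1)
position 5: 000 → 0  (bit 0 = 0)
bits b7..b0 = 10011010 = 154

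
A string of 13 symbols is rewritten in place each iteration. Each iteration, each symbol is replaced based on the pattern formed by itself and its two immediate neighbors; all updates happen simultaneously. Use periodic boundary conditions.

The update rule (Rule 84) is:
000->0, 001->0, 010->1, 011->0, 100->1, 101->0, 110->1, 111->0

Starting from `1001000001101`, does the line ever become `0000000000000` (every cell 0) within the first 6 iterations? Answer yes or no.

1101100000100
0100110000110
0110011000011
0011001100001
1001100110001
1100110011000
iteration 6 is 1100110011000, still not uniform 0

no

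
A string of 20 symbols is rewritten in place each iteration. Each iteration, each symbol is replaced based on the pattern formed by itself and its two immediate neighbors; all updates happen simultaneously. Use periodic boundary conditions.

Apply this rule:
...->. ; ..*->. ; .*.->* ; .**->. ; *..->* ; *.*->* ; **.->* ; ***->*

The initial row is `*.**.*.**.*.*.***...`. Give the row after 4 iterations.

**.****.******.***..
.**.****.******.***.
..**.****.******.***
*..**.****.******.**

*..**.****.******.**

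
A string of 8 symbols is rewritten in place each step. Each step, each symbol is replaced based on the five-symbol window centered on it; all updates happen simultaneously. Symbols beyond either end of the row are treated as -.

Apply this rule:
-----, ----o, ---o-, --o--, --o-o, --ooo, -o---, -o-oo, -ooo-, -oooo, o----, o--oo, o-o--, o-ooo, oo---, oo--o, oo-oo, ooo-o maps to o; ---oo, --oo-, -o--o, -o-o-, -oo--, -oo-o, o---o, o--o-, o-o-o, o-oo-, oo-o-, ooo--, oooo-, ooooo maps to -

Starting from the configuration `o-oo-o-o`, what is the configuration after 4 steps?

oo--oooo

oo-----o
--oooooo
o-oo----
oo--oooo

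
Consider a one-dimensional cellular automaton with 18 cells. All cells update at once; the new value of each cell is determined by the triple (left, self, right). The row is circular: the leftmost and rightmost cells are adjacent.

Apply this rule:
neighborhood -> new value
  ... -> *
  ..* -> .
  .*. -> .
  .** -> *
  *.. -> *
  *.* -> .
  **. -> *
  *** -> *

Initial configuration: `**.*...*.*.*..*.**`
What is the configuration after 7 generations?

***.********.**.**

generation 1: **..**......*...**
generation 2: ***.*******..**.**
generation 3: ***.********.**.**
generation 4: ***.********.**.**  (fixed point — unchanged through generation 7)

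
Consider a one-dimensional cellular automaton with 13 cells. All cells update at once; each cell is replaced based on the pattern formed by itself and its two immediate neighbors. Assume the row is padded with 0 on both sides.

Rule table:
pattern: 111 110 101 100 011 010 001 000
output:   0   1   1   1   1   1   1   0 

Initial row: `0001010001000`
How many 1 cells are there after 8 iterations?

0011111011100
0110001110110
1111011011111
1001111110001
1111000011011
1001100111111
1111111100001
1000000110011
count of 1: 5

5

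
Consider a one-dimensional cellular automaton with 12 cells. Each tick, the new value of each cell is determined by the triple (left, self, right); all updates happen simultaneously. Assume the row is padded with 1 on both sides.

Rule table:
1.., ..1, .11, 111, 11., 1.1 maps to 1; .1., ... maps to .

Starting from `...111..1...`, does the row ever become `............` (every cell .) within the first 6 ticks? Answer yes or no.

no

tick 1: 1.111111.1.1
tick 2: 111111111.11
tick 3: 111111111111
tick 4: 111111111111  (fixed point — unchanged through tick 6)
tick 6 is 111111111111, still not uniform .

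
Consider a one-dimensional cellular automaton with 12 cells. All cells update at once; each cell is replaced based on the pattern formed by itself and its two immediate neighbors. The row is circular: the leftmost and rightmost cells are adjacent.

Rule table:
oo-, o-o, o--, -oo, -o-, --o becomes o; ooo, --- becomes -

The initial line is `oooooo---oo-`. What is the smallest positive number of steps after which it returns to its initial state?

step 1: o----oo-oooo
step 2: oo--ooooo---
step 3: ooooo---oo-o
step 4: ----oo-ooooo
step 5: o--ooooo---o
step 6: oooo---oo-oo
step 7: ---oo-ooooo-
step 8: --ooooo---oo
step 9: ooo---oo-ooo
step 10: --oo-ooooo--
step 11: -ooooo---oo-
step 12: oo---oo-oooo
step 13: -oo-ooooo---
step 14: ooooo---oo--
step 15: o---oo-ooooo
step 16: oo-ooooo----
step 17: oooo---oo--o
step 18: ---oo-oooooo
step 19: o-ooooo----o
step 20: ooo---oo--oo
step 21: --oo-oooooo-
step 22: -ooooo----oo
step 23: oo---oo--ooo
step 24: -oo-oooooo--
step 25: ooooo----oo-
step 26: o---oo--oooo
step 27: oo-oooooo---
step 28: oooo----oo-o
step 29: ---oo--ooooo
step 30: o-oooooo---o
step 31: ooo----oo-oo
step 32: --oo--ooooo-
step 33: -oooooo---oo
step 34: oo----oo-ooo
step 35: -oo--ooooo--
step 36: oooooo---oo-

36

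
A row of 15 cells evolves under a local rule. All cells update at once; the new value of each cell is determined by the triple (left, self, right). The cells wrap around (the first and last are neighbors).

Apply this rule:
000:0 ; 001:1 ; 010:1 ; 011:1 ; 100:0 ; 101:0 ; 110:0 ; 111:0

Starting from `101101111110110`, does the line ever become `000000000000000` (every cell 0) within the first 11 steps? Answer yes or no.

step 1: 101001000000100
step 2: 101011000001101
step 3: 001010000011001
step 4: 011010000110011
step 5: 010010001100110
step 6: 110110011001100
step 7: 100100110011001
step 8: 001101100110011
step 9: 011001001100110
step 10: 110011011001100
step 11: 100110010011001
step 11 is 100110010011001, still not uniform 0

no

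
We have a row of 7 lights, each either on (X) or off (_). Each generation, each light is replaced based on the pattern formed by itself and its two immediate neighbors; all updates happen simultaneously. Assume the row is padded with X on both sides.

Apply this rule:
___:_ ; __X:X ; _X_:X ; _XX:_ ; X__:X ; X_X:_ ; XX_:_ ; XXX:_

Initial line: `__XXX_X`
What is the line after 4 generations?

XX_____
__X___X
XXXX_X_
_____X_

_____X_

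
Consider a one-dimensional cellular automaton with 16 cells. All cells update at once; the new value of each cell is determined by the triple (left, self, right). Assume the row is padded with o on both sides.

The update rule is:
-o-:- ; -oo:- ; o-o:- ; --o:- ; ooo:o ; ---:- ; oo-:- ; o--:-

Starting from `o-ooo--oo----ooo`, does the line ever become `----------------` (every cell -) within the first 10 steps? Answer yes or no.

---o----------oo
---------------o
----------------
all cells are - at step 3

yes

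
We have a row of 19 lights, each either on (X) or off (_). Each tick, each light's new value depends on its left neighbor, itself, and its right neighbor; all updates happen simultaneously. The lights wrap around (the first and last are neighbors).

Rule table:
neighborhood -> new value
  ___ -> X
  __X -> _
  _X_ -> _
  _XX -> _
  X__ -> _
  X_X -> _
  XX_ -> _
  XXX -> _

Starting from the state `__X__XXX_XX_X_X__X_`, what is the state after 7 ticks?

X__________________
__XXXXXXXXXXXXXXXX_
X__________________  (repeats tick 1; period 2)
tick 7: X__________________

X__________________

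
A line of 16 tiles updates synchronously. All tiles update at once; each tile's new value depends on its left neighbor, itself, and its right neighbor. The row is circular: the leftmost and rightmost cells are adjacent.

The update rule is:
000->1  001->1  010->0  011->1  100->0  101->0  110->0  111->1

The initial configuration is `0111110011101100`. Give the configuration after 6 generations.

generation 1: 1111100111001001
generation 2: 1111001110010011
generation 3: 1110011100100111
generation 4: 1100111001001111
generation 5: 1001110010011111
generation 6: 0011100100111111

0011100100111111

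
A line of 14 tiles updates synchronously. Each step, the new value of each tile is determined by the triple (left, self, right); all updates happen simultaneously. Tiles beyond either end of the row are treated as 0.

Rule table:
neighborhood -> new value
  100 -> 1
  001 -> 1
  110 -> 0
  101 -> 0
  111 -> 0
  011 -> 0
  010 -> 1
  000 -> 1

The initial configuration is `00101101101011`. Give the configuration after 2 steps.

step 1: 11100000001000
step 2: 00011111111111

00011111111111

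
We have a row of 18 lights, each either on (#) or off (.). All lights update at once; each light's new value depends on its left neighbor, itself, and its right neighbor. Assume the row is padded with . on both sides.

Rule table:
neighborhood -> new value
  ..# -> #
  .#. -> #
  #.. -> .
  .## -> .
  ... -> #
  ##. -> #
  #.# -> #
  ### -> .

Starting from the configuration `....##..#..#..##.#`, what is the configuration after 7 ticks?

###.##.#.####.#.##

tick 1: ####.#.##.##.#.###
tick 2: ...####.##.####..#
tick 3: ###...##.##...#.##
tick 4: ..#.##.##.#.####.#
tick 5: ####.##.####...###
tick 6: ...##.##...#.##..#
tick 7: ###.##.#.####.#.##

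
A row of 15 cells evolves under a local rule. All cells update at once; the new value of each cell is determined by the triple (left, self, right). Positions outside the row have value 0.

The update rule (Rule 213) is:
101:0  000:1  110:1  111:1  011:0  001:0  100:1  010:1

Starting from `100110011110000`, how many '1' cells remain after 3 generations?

9

110011001111111
011001100111111
001100110011111
count of 1: 9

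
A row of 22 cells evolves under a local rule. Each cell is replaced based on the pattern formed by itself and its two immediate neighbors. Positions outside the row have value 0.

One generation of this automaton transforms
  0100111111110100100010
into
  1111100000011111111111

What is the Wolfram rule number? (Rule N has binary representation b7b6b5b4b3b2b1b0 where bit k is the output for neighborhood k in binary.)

127

position 5: 111 → 0  (bit 7 = 0)
position 11: 110 → 1  (bit 6 = 1)
position 12: 101 → 1  (bit 5 = 1)
position 2: 100 → 1  (bit 4 = 1)
position 4: 011 → 1  (bit 3 = 1)
position 1: 010 → 1  (bit 2 = 1)
position 0: 001 → 1  (bit 1 = 1)
position 18: 000 → 1  (bit 0 = 1)
bits b7..b0 = 01111111 = 127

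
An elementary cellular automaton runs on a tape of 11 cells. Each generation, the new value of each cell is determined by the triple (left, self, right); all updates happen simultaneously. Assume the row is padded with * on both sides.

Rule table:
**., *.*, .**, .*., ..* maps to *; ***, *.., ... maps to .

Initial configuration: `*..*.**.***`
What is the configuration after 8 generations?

**.......**

*.*******..
***.....*.*
..*....****
.**...**...
***..***..*
..*.**.*.**
.*********.
**.......**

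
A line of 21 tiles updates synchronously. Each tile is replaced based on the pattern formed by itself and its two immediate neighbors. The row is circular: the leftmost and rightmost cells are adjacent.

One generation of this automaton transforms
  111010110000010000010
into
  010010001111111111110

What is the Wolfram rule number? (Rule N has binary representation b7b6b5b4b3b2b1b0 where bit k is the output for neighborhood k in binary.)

151

position 1: 111 → 1  (bit 7 = 1)
position 2: 110 → 0  (bit 6 = 0)
position 3: 101 → 0  (bit 5 = 0)
position 8: 100 → 1  (bit 4 = 1)
position 0: 011 → 0  (bit 3 = 0)
position 4: 010 → 1  (bit 2 = 1)
position 12: 001 → 1  (bit 1 = 1)
position 9: 000 → 1  (bit 0 = 1)
bits b7..b0 = 10010111 = 151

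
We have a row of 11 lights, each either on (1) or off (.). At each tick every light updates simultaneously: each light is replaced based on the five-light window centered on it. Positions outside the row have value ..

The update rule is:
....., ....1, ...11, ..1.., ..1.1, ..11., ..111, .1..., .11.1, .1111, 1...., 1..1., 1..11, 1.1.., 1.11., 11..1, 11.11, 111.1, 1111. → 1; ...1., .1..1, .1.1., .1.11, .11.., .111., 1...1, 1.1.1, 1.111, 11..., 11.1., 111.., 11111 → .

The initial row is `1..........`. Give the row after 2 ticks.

11111111111
11.......1.

11.......1.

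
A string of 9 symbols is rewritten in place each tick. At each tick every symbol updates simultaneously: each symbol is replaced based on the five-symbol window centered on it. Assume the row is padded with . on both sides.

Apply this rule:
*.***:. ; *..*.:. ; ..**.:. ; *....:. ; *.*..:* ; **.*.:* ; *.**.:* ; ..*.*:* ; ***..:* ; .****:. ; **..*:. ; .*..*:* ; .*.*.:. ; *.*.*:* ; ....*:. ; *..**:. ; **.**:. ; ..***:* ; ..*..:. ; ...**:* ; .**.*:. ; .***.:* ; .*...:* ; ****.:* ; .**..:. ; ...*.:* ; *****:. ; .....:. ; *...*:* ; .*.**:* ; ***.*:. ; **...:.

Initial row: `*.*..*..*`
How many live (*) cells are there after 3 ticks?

*.**..*..
***....*.
***...*.*
count of *: 5

5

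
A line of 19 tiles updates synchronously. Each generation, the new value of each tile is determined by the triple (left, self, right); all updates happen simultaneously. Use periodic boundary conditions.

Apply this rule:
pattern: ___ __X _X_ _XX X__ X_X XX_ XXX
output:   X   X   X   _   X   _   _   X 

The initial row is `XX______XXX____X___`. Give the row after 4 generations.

__XXXXXX_X_XXXXXXXX
XX_XXXX__X__XXXXXX_
____XX_XXXXX_XXXX__
XXXX____XXX___XX_XX

XXXX____XXX___XX_XX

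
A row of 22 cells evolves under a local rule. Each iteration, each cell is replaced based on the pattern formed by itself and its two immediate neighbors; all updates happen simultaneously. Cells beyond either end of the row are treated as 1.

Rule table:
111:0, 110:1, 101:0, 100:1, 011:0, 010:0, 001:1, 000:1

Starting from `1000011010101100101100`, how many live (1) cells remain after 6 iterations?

11

1111101000000111000111
0000100111111001111000
1111011000001110001111
0001001111110011110000
1110110000011100011111
0010011111100111100000
count of 1: 11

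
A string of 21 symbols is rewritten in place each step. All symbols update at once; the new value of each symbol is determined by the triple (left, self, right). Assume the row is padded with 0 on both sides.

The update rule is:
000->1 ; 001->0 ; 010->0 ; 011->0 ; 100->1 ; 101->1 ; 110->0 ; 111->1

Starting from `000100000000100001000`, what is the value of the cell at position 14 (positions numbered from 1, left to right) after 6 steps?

110011111110011100111
001001111101001010010
100100111010100101001
010010010101010010100
001001001010101001011
100100100101010100100
position 14 holds 1

1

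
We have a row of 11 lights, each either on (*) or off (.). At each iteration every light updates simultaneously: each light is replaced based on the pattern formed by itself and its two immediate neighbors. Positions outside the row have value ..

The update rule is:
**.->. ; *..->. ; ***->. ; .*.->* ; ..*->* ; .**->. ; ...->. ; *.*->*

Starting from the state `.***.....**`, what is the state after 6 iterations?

*.......*..
*......**..
*.....*....
*....**....
*...*......
*..**......

*..**......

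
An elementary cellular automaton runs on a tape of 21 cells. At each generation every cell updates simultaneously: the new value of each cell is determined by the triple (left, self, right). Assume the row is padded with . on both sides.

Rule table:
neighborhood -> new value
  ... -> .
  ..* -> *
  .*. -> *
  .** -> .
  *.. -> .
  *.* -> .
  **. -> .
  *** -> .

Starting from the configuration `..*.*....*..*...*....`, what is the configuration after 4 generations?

.**.*...**.**..**....
*...*..*......*......
*..**.**.....**......
*.*.........*........

*.*.........*........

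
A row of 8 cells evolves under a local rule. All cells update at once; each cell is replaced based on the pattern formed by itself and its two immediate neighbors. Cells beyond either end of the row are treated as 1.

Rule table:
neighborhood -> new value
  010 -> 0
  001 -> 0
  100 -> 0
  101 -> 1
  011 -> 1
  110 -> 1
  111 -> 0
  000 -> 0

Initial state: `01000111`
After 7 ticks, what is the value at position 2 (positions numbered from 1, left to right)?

10000100
10000000
10000000  (fixed point — unchanged through tick 7)
position 2 holds 0

0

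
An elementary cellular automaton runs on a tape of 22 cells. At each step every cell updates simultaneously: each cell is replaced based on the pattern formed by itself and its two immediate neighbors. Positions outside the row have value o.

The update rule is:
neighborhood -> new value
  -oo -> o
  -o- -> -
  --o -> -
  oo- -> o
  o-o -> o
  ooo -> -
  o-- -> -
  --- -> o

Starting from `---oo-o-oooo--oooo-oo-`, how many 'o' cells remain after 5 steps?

11

-o-ooo-oo--o--o--ooooo
o-oo-oooo--------o----
oooooo--o-oooooo---oo-
-----o---oo----o-o-ooo
-ooo---o-oo-oo--o-oo--
count of o: 11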